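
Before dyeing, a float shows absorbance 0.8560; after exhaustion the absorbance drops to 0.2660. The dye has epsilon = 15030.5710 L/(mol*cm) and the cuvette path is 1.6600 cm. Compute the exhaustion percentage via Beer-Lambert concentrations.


c_initial = A_i / (epsilon * l) = 0.8560 / (15030.5710 * 1.6600) = 3.4308e-05 mol/L
c_final = A_f / (epsilon * l) = 0.2660 / (15030.5710 * 1.6600) = 1.0661e-05 mol/L
Exhaustion = (c_initial - c_final) / c_initial * 100 = (3.4308e-05 - 1.0661e-05) / 3.4308e-05 * 100 = 68.9252 %


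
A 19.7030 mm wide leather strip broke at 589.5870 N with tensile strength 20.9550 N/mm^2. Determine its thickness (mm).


Formula: t = F / (TS * w)
Substituting: t = 589.5870 / (20.9550 * 19.7030)
Result: 1.4280 mm


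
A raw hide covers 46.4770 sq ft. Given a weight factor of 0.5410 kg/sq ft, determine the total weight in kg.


Formula: Weight = area * weight_per_sqft
Substituting: Weight = 46.4770 * 0.5410
Result: 25.1441 kg


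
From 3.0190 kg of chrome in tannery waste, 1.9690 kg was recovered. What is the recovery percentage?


Formula: Recovery = recovered / input * 100
Substituting: Recovery = 1.9690 / 3.0190 * 100
Result: 65.2203 %


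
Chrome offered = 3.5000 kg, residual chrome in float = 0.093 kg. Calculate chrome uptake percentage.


Formula: Uptake = (offered - residual) / offered * 100
Substituting: Uptake = (3.5000 - 0.093) / 3.5000 * 100
Result: 97.3429 %


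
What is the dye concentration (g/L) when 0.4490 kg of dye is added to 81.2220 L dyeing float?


Formula: Conc = dye_mass(kg) / volume(L) * 1000
Substituting: Conc = 0.4490 / 81.2220 * 1000
Result: 5.5281 g/L


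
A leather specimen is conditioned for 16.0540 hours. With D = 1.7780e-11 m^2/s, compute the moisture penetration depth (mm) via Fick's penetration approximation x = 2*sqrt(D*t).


t = 16.0540 hr * 3600 = 57794.4000 s
D * t = 1.7780e-11 * 57794.4000 = 1.0276e-06
x = 2 * sqrt(D*t) = 2 * sqrt(1.0276e-06) = 0.0020274 m = 2.0274 mm


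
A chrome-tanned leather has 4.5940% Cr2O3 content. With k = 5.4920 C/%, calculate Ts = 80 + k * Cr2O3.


Formula: Ts = 80 + k * Cr2O3
Substituting: Ts = 80 + 5.4920 * 4.5940
Result: 105.2302 C


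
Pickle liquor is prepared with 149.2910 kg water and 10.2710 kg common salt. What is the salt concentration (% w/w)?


Formula: Conc = salt / (water + salt) * 100
Substituting: Conc = 10.2710 / (149.2910 + 10.2710) * 100
Result: 6.4370 %


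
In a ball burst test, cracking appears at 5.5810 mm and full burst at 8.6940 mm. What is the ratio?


Formula: Ratio = crack / burst
Substituting: Ratio = 5.5810 / 8.6940
Result: 0.6419


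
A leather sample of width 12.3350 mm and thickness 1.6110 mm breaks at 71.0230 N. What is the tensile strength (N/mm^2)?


Formula: TS = force / (width * thickness)
Substituting: TS = 71.0230 / (12.3350 * 1.6110)
Result: 3.5741 N/mm^2


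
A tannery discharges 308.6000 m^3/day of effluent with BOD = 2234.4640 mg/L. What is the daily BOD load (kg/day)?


Formula: BOD_load = volume * conc / 1000
Substituting: BOD_load = 308.6000 * 2234.4640 / 1000
Result: 689.5556 kg/day


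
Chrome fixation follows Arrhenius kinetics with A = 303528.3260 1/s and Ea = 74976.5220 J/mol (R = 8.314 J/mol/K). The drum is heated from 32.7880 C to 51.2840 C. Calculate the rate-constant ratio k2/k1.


T1 = 32.7880 + 273.15 = 305.9380 K; T2 = 51.2840 + 273.15 = 324.4340 K
k1 = A * exp(-Ea/(R*T1)) = 303528.3260 * exp(-74976.5220/(8.314*305.9380)) = 4.7923e-08 1/s
k2 = A * exp(-Ea/(R*T2)) = 303528.3260 * exp(-74976.5220/(8.314*324.4340)) = 2.5726e-07 1/s
k2/k1 = 2.5726e-07 / 4.7923e-08 = 5.3681


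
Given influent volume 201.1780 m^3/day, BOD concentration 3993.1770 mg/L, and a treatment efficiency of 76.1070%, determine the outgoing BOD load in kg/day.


Load_in = volume * conc / 1000 = 201.1780 * 3993.1770 / 1000 = 803.3394 kg/day
Removed = Load_in * eff / 100 = 803.3394 * 76.1070 / 100 = 611.3975 kg/day
Load_out = Load_in - Removed = 803.3394 - 611.3975 = 191.9419 kg/day


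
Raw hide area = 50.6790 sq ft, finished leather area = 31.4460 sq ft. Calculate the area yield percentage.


Formula: Yield = finished / raw * 100
Substituting: Yield = 31.4460 / 50.6790 * 100
Result: 62.0494 %


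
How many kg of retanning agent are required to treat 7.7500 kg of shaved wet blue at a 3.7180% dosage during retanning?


Formula: Retan = substrate * pct / 100
Substituting: Retan = 7.7500 * 3.7180 / 100
Result: 0.2881 kg


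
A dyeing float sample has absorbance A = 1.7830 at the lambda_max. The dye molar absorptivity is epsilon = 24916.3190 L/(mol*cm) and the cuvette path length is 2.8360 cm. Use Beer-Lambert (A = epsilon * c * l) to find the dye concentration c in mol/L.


Formula: c = A / (epsilon * l)
Substituting: c = 1.7830 / (24916.3190 * 2.8360)
Result: 2.5233e-05 mol/L


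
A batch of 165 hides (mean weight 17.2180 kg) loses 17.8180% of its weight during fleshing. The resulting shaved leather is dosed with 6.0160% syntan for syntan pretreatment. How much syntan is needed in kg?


Total_raw = N * avg_wt = 165 * 17.2180 = 2840.9700 kg
Substrate = Total_raw * (1 - loss/100) = 2840.9700 * (1 - 17.8180/100) = 2334.7660 kg
Syntan = Substrate * pct / 100 = 2334.7660 * 6.0160 / 100 = 140.4595 kg


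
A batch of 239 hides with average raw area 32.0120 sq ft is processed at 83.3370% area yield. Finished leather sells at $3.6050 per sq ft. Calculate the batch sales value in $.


Raw_total = N * avg_area = 239 * 32.0120 = 7650.8680 sq ft
Finished = Raw_total * yield / 100 = 7650.8680 * 83.3370 / 100 = 6376.0039 sq ft
Value = Finished * price = 6376.0039 * 3.6050 = 22985.4939 $


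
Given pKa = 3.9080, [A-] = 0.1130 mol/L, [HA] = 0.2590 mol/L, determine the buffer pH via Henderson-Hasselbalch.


ratio = [A-] / [HA] = 0.1130 / 0.2590 = 0.4363
log10(ratio) = -0.3602
pH = pKa + log10(ratio) = 3.9080 - 0.3602 = 3.5478


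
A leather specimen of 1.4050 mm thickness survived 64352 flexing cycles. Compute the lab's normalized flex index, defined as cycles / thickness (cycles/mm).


Formula: Index = cycles / thickness
Substituting: Index = 64352 / 1.4050
Result: 45802.1352 cycles/mm


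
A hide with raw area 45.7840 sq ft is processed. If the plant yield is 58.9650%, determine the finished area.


Formula: finished = raw * yield / 100
Substituting: finished = 45.7840 * 58.9650 / 100
Result: 26.9965 sq ft


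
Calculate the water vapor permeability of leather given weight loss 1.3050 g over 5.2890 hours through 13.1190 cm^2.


Formula: WVP = loss / (area * time)
Substituting: WVP = 1.3050 / (13.1190 * 5.2890)
Result: 0.0188077 g/(cm^2*hr)


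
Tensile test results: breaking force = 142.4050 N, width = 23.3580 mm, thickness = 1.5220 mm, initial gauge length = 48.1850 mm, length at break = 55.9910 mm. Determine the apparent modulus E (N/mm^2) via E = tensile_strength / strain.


TS = F / (w * t) = 142.4050 / (23.3580 * 1.5220) = 4.0057 N/mm^2
strain = (Lf - L0) / L0 = (55.9910 - 48.1850) / 48.1850 = 0.1620
E = TS / strain = 4.0057 / 0.1620 = 24.7262 N/mm^2


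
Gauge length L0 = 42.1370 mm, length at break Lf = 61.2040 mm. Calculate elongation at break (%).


Formula: Elongation = (Lf - L0) / L0 * 100
Substituting: Elongation = (61.2040 - 42.1370) / 42.1370 * 100
Result: 45.2500 %


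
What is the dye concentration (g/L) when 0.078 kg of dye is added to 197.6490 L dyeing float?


Formula: Conc = dye_mass(kg) / volume(L) * 1000
Substituting: Conc = 0.078 / 197.6490 * 1000
Result: 0.3946 g/L


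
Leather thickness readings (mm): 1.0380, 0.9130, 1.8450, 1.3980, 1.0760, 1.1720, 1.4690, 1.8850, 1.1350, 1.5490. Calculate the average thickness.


Formula: Average = sum / n
Substituting: Average = 13.4800 / 10
Result: 1.3480 mm


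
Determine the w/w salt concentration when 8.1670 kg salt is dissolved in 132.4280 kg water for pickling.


Formula: Conc = salt / (water + salt) * 100
Substituting: Conc = 8.1670 / (132.4280 + 8.1670) * 100
Result: 5.8089 %


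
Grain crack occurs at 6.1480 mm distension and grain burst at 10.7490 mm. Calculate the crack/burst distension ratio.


Formula: Ratio = crack / burst
Substituting: Ratio = 6.1480 / 10.7490
Result: 0.5720


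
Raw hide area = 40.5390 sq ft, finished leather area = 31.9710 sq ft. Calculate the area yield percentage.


Formula: Yield = finished / raw * 100
Substituting: Yield = 31.9710 / 40.5390 * 100
Result: 78.8648 %


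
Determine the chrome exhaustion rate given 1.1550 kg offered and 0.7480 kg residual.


Formula: Uptake = (offered - residual) / offered * 100
Substituting: Uptake = (1.1550 - 0.7480) / 1.1550 * 100
Result: 35.2381 %


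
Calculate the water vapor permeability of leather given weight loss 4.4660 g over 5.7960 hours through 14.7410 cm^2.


Formula: WVP = loss / (area * time)
Substituting: WVP = 4.4660 / (14.7410 * 5.7960)
Result: 0.0522713 g/(cm^2*hr)


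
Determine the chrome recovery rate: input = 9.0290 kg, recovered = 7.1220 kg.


Formula: Recovery = recovered / input * 100
Substituting: Recovery = 7.1220 / 9.0290 * 100
Result: 78.8792 %


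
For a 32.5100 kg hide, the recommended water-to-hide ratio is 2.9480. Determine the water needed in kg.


Formula: Water = hide_weight * ratio
Substituting: Water = 32.5100 * 2.9480
Result: 95.8395 kg


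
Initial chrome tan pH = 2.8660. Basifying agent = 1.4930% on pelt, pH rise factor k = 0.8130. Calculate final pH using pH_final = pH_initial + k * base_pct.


Formula: pH_final = pH_initial + k * base_pct
Substituting: pH_final = 2.8660 + 0.8130 * 1.4930
Result: 4.0798


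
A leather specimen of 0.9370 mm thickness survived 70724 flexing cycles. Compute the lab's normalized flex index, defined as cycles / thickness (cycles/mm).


Formula: Index = cycles / thickness
Substituting: Index = 70724 / 0.9370
Result: 75479.1889 cycles/mm


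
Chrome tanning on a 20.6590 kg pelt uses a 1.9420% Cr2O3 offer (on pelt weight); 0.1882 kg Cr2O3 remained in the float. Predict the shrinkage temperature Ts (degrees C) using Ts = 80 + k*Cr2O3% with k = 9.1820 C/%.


Offered = pelt * offer_pct / 100 = 20.6590 * 1.9420 / 100 = 0.4012 kg
Uptake = offered - residual = 0.4012 - 0.1882 = 0.2130 kg
Cr2O3% on pelt = uptake / pelt * 100 = 0.2130 / 20.6590 * 100 = 1.0310 %
Ts = 80 + k * Cr2O3% = 80 + 9.1820 * 1.0310 = 89.4668 C


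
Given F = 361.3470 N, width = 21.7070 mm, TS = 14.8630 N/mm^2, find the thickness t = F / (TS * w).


Formula: t = F / (TS * w)
Substituting: t = 361.3470 / (14.8630 * 21.7070)
Result: 1.1200 mm


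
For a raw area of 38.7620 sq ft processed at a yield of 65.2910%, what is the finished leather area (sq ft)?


Formula: finished = raw * yield / 100
Substituting: finished = 38.7620 * 65.2910 / 100
Result: 25.3081 sq ft


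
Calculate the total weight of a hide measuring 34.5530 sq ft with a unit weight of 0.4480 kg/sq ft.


Formula: Weight = area * weight_per_sqft
Substituting: Weight = 34.5530 * 0.4480
Result: 15.4797 kg


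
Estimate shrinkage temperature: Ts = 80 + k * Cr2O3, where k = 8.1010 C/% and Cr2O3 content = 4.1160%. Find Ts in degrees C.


Formula: Ts = 80 + k * Cr2O3
Substituting: Ts = 80 + 8.1010 * 4.1160
Result: 113.3437 C


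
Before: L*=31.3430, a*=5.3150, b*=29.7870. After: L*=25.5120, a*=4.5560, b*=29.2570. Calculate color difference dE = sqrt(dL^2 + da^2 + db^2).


dL = -5.8310, da = -0.7590, db = -0.5300
dE = sqrt((-5.8310)^2 + (-0.7590)^2 + (-0.5300)^2) = 5.9040


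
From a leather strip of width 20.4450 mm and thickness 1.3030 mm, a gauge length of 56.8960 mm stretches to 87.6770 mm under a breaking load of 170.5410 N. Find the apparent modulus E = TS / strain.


TS = F / (w * t) = 170.5410 / (20.4450 * 1.3030) = 6.4017 N/mm^2
strain = (Lf - L0) / L0 = (87.6770 - 56.8960) / 56.8960 = 0.5410
E = TS / strain = 6.4017 / 0.5410 = 11.8330 N/mm^2


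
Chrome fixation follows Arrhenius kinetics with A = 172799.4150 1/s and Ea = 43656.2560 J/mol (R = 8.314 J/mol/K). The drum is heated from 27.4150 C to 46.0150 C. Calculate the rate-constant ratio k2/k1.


T1 = 27.4150 + 273.15 = 300.5650 K; T2 = 46.0150 + 273.15 = 319.1650 K
k1 = A * exp(-Ea/(R*T1)) = 172799.4150 * exp(-43656.2560/(8.314*300.5650)) = 0.00447021 1/s
k2 = A * exp(-Ea/(R*T2)) = 172799.4150 * exp(-43656.2560/(8.314*319.1650)) = 0.0123734 1/s
k2/k1 = 0.0123734 / 0.00447021 = 2.7680


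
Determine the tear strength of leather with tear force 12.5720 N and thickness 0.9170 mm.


Formula: Tear strength = force / thickness
Substituting: Tear strength = 12.5720 / 0.9170
Result: 13.7099 N/mm


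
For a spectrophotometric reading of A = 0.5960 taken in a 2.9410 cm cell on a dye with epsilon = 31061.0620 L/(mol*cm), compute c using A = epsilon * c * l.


Formula: c = A / (epsilon * l)
Substituting: c = 0.5960 / (31061.0620 * 2.9410)
Result: 6.5243e-06 mol/L


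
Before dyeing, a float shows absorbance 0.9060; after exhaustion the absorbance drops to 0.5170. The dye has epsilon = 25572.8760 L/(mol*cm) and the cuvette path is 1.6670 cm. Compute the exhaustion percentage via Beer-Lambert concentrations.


c_initial = A_i / (epsilon * l) = 0.9060 / (25572.8760 * 1.6670) = 2.1253e-05 mol/L
c_final = A_f / (epsilon * l) = 0.5170 / (25572.8760 * 1.6670) = 1.2128e-05 mol/L
Exhaustion = (c_initial - c_final) / c_initial * 100 = (2.1253e-05 - 1.2128e-05) / 2.1253e-05 * 100 = 42.9360 %


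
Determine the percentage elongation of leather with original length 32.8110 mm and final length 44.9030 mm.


Formula: Elongation = (Lf - L0) / L0 * 100
Substituting: Elongation = (44.9030 - 32.8110) / 32.8110 * 100
Result: 36.8535 %


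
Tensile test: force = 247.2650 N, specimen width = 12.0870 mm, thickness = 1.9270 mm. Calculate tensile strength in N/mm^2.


Formula: TS = force / (width * thickness)
Substituting: TS = 247.2650 / (12.0870 * 1.9270)
Result: 10.6160 N/mm^2


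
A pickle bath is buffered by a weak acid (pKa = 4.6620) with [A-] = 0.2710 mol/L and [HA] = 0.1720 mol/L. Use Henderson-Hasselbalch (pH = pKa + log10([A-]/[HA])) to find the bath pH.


ratio = [A-] / [HA] = 0.2710 / 0.1720 = 1.5756
log10(ratio) = 0.1974
pH = pKa + log10(ratio) = 4.6620 + 0.1974 = 4.8594


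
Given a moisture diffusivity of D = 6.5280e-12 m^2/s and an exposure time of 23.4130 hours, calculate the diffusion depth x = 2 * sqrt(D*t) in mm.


t = 23.4130 hr * 3600 = 84286.8000 s
D * t = 6.5280e-12 * 84286.8000 = 5.5022e-07
x = 2 * sqrt(D*t) = 2 * sqrt(5.5022e-07) = 0.00148354 m = 1.4835 mm


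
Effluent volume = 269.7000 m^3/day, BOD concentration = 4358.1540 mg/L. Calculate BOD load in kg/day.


Formula: BOD_load = volume * conc / 1000
Substituting: BOD_load = 269.7000 * 4358.1540 / 1000
Result: 1175.3941 kg/day


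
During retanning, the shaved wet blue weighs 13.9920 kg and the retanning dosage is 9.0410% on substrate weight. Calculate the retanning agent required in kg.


Formula: Retan = substrate * pct / 100
Substituting: Retan = 13.9920 * 9.0410 / 100
Result: 1.2650 kg


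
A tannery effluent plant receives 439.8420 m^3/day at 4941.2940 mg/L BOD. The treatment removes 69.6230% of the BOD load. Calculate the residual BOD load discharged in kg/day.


Load_in = volume * conc / 1000 = 439.8420 * 4941.2940 / 1000 = 2173.3886 kg/day
Removed = Load_in * eff / 100 = 2173.3886 * 69.6230 / 100 = 1513.1784 kg/day
Load_out = Load_in - Removed = 2173.3886 - 1513.1784 = 660.2103 kg/day


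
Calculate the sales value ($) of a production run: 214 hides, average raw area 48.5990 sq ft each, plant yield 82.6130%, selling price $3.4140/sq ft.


Raw_total = N * avg_area = 214 * 48.5990 = 10400.1860 sq ft
Finished = Raw_total * yield / 100 = 10400.1860 * 82.6130 / 100 = 8591.9057 sq ft
Value = Finished * price = 8591.9057 * 3.4140 = 29332.7659 $


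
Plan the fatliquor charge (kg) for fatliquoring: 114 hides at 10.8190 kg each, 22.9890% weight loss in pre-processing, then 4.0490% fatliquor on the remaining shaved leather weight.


Total_raw = N * avg_wt = 114 * 10.8190 = 1233.3660 kg
Substrate = Total_raw * (1 - loss/100) = 1233.3660 * (1 - 22.9890/100) = 949.8275 kg
Fat = Substrate * pct / 100 = 949.8275 * 4.0490 / 100 = 38.4585 kg


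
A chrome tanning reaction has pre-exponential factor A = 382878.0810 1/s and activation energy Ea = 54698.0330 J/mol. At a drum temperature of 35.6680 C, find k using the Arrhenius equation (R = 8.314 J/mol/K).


T_K = T_C + 273.15 = 35.6680 + 273.15 = 308.8180 K
exponent = -Ea / (R * T_K) = -54698.0330 / (8.314 * 308.8180) = -21.3039
k = A * exp(exponent) = 382878.0810 * exp(-21.3039) = 2.1424e-04 1/s


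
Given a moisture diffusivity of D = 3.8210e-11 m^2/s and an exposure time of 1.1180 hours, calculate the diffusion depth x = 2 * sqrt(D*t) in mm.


t = 1.1180 hr * 3600 = 4024.8000 s
D * t = 3.8210e-11 * 4024.8000 = 1.5379e-07
x = 2 * sqrt(D*t) = 2 * sqrt(1.5379e-07) = 7.8432e-04 m = 0.7843 mm


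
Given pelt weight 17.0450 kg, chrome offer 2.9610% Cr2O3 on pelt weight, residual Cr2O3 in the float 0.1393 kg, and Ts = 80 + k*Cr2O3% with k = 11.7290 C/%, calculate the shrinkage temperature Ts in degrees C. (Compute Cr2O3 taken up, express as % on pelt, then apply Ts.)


Offered = pelt * offer_pct / 100 = 17.0450 * 2.9610 / 100 = 0.5047 kg
Uptake = offered - residual = 0.5047 - 0.1393 = 0.3654 kg
Cr2O3% on pelt = uptake / pelt * 100 = 0.3654 / 17.0450 * 100 = 2.1438 %
Ts = 80 + k * Cr2O3% = 80 + 11.7290 * 2.1438 = 105.1441 C


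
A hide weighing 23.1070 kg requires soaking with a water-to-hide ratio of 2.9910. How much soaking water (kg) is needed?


Formula: Water = hide_weight * ratio
Substituting: Water = 23.1070 * 2.9910
Result: 69.1130 kg


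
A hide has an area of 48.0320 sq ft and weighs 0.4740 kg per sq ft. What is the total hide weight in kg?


Formula: Weight = area * weight_per_sqft
Substituting: Weight = 48.0320 * 0.4740
Result: 22.7672 kg


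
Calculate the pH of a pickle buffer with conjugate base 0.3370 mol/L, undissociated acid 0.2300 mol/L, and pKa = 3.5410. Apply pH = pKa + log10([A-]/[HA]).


ratio = [A-] / [HA] = 0.3370 / 0.2300 = 1.4652
log10(ratio) = 0.1659
pH = pKa + log10(ratio) = 3.5410 + 0.1659 = 3.7069


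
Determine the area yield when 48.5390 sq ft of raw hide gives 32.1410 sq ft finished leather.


Formula: Yield = finished / raw * 100
Substituting: Yield = 32.1410 / 48.5390 * 100
Result: 66.2169 %


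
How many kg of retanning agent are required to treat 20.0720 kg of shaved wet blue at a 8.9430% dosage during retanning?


Formula: Retan = substrate * pct / 100
Substituting: Retan = 20.0720 * 8.9430 / 100
Result: 1.7950 kg


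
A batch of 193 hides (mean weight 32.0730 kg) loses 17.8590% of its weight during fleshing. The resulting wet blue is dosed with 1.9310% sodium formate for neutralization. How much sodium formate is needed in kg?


Total_raw = N * avg_wt = 193 * 32.0730 = 6190.0890 kg
Substrate = Total_raw * (1 - loss/100) = 6190.0890 * (1 - 17.8590/100) = 5084.6010 kg
Neutralizer = Substrate * pct / 100 = 5084.6010 * 1.9310 / 100 = 98.1836 kg


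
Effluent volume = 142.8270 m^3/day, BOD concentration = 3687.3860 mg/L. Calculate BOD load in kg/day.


Formula: BOD_load = volume * conc / 1000
Substituting: BOD_load = 142.8270 * 3687.3860 / 1000
Result: 526.6583 kg/day


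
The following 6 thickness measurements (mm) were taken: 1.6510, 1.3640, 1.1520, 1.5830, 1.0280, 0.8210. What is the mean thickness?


Formula: Average = sum / n
Substituting: Average = 7.5990 / 6
Result: 1.2665 mm


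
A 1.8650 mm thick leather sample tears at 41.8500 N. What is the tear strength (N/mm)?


Formula: Tear strength = force / thickness
Substituting: Tear strength = 41.8500 / 1.8650
Result: 22.4397 N/mm


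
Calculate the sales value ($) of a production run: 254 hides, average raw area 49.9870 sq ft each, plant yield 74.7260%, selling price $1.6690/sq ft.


Raw_total = N * avg_area = 254 * 49.9870 = 12696.6980 sq ft
Finished = Raw_total * yield / 100 = 12696.6980 * 74.7260 / 100 = 9487.7345 sq ft
Value = Finished * price = 9487.7345 * 1.6690 = 15835.0290 $


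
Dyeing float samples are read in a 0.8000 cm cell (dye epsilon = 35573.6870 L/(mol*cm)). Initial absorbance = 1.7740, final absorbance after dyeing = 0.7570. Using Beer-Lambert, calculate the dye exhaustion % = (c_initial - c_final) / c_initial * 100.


c_initial = A_i / (epsilon * l) = 1.7740 / (35573.6870 * 0.8000) = 6.2335e-05 mol/L
c_final = A_f / (epsilon * l) = 0.7570 / (35573.6870 * 0.8000) = 2.6600e-05 mol/L
Exhaustion = (c_initial - c_final) / c_initial * 100 = (6.2335e-05 - 2.6600e-05) / 6.2335e-05 * 100 = 57.3281 %


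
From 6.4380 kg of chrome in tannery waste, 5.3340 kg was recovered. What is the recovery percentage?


Formula: Recovery = recovered / input * 100
Substituting: Recovery = 5.3340 / 6.4380 * 100
Result: 82.8518 %


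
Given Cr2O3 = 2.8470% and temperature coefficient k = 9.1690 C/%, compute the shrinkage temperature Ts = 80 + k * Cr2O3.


Formula: Ts = 80 + k * Cr2O3
Substituting: Ts = 80 + 9.1690 * 2.8470
Result: 106.1041 C


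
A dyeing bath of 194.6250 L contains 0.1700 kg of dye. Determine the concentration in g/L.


Formula: Conc = dye_mass(kg) / volume(L) * 1000
Substituting: Conc = 0.1700 / 194.6250 * 1000
Result: 0.8735 g/L


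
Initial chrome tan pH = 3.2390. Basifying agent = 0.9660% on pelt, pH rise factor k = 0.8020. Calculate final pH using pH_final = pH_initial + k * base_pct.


Formula: pH_final = pH_initial + k * base_pct
Substituting: pH_final = 3.2390 + 0.8020 * 0.9660
Result: 4.0137


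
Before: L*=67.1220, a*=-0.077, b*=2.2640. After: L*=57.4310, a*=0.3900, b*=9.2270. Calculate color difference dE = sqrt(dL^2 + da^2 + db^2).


dL = -9.6910, da = 0.4670, db = 6.9630
dE = sqrt((-9.6910)^2 + 0.4670^2 + 6.9630^2) = 11.9422


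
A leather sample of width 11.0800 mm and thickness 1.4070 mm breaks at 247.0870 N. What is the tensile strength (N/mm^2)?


Formula: TS = force / (width * thickness)
Substituting: TS = 247.0870 / (11.0800 * 1.4070)
Result: 15.8495 N/mm^2


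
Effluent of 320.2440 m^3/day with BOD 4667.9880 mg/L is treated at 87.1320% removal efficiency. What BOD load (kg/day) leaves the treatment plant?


Load_in = volume * conc / 1000 = 320.2440 * 4667.9880 / 1000 = 1494.8951 kg/day
Removed = Load_in * eff / 100 = 1494.8951 * 87.1320 / 100 = 1302.5320 kg/day
Load_out = Load_in - Removed = 1494.8951 - 1302.5320 = 192.3631 kg/day


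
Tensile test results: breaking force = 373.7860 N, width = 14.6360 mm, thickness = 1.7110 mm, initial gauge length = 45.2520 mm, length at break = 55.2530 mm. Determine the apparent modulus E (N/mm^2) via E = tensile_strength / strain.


TS = F / (w * t) = 373.7860 / (14.6360 * 1.7110) = 14.9262 N/mm^2
strain = (Lf - L0) / L0 = (55.2530 - 45.2520) / 45.2520 = 0.2210
E = TS / strain = 14.9262 / 0.2210 = 67.5375 N/mm^2


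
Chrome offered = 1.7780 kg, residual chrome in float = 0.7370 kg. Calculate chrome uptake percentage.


Formula: Uptake = (offered - residual) / offered * 100
Substituting: Uptake = (1.7780 - 0.7370) / 1.7780 * 100
Result: 58.5489 %


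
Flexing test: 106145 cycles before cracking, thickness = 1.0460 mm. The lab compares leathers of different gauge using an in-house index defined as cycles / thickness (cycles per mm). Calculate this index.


Formula: Index = cycles / thickness
Substituting: Index = 106145 / 1.0460
Result: 101477.0554 cycles/mm


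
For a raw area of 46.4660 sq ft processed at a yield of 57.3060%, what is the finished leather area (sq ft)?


Formula: finished = raw * yield / 100
Substituting: finished = 46.4660 * 57.3060 / 100
Result: 26.6278 sq ft


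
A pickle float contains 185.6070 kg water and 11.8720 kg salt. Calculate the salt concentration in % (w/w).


Formula: Conc = salt / (water + salt) * 100
Substituting: Conc = 11.8720 / (185.6070 + 11.8720) * 100
Result: 6.0118 %


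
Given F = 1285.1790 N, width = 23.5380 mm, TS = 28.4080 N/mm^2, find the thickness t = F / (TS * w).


Formula: t = F / (TS * w)
Substituting: t = 1285.1790 / (28.4080 * 23.5380)
Result: 1.9220 mm


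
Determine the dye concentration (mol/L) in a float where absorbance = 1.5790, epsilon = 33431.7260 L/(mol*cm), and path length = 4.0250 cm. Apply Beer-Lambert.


Formula: c = A / (epsilon * l)
Substituting: c = 1.5790 / (33431.7260 * 4.0250)
Result: 1.1734e-05 mol/L


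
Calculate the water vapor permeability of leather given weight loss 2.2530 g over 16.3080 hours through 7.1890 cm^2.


Formula: WVP = loss / (area * time)
Substituting: WVP = 2.2530 / (7.1890 * 16.3080)
Result: 0.0192173 g/(cm^2*hr)


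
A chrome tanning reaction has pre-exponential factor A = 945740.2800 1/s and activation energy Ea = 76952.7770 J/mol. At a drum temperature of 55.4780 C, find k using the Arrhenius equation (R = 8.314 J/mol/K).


T_K = T_C + 273.15 = 55.4780 + 273.15 = 328.6280 K
exponent = -Ea / (R * T_K) = -76952.7770 / (8.314 * 328.6280) = -28.1650
k = A * exp(exponent) = 945740.2800 * exp(-28.1650) = 5.5446e-07 1/s


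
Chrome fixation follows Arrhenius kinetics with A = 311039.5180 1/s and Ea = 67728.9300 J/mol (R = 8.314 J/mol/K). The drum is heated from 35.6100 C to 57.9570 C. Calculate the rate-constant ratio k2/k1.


T1 = 35.6100 + 273.15 = 308.7600 K; T2 = 57.9570 + 273.15 = 331.1070 K
k1 = A * exp(-Ea/(R*T1)) = 311039.5180 * exp(-67728.9300/(8.314*308.7600)) = 1.0822e-06 1/s
k2 = A * exp(-Ea/(R*T2)) = 311039.5180 * exp(-67728.9300/(8.314*331.1070)) = 6.4221e-06 1/s
k2/k1 = 6.4221e-06 / 1.0822e-06 = 5.9341


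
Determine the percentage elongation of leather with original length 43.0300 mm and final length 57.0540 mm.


Formula: Elongation = (Lf - L0) / L0 * 100
Substituting: Elongation = (57.0540 - 43.0300) / 43.0300 * 100
Result: 32.5912 %


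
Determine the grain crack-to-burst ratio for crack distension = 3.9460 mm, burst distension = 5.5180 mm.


Formula: Ratio = crack / burst
Substituting: Ratio = 3.9460 / 5.5180
Result: 0.7151


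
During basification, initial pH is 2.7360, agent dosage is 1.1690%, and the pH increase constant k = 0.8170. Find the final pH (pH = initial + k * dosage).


Formula: pH_final = pH_initial + k * base_pct
Substituting: pH_final = 2.7360 + 0.8170 * 1.1690
Result: 3.6911


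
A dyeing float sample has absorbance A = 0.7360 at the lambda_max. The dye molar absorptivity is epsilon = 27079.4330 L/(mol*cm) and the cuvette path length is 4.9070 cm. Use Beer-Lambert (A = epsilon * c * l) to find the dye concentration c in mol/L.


Formula: c = A / (epsilon * l)
Substituting: c = 0.7360 / (27079.4330 * 4.9070)
Result: 5.5389e-06 mol/L


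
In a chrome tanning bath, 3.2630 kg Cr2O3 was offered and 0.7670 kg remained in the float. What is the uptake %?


Formula: Uptake = (offered - residual) / offered * 100
Substituting: Uptake = (3.2630 - 0.7670) / 3.2630 * 100
Result: 76.4940 %


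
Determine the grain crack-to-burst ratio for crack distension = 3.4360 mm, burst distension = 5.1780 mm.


Formula: Ratio = crack / burst
Substituting: Ratio = 3.4360 / 5.1780
Result: 0.6636


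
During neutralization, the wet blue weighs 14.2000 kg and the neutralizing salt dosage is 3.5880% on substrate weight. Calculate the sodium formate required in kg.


Formula: Neutralizer = substrate * pct / 100
Substituting: Neutralizer = 14.2000 * 3.5880 / 100
Result: 0.5095 kg


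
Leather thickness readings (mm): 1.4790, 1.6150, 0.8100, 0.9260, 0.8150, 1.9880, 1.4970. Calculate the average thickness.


Formula: Average = sum / n
Substituting: Average = 9.1300 / 7
Result: 1.3043 mm


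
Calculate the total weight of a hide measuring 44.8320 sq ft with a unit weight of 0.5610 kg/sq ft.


Formula: Weight = area * weight_per_sqft
Substituting: Weight = 44.8320 * 0.5610
Result: 25.1508 kg


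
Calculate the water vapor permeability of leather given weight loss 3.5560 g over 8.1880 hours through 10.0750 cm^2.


Formula: WVP = loss / (area * time)
Substituting: WVP = 3.5560 / (10.0750 * 8.1880)
Result: 0.0431061 g/(cm^2*hr)


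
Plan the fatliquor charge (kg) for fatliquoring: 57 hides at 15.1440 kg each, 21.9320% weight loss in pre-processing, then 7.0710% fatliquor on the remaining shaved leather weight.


Total_raw = N * avg_wt = 57 * 15.1440 = 863.2080 kg
Substrate = Total_raw * (1 - loss/100) = 863.2080 * (1 - 21.9320/100) = 673.8892 kg
Fat = Substrate * pct / 100 = 673.8892 * 7.0710 / 100 = 47.6507 kg


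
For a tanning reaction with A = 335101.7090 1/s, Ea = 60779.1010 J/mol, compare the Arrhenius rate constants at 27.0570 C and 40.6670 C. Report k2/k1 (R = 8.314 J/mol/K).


T1 = 27.0570 + 273.15 = 300.2070 K; T2 = 40.6670 + 273.15 = 313.8170 K
k1 = A * exp(-Ea/(R*T1)) = 335101.7090 * exp(-60779.1010/(8.314*300.2070)) = 8.9025e-06 1/s
k2 = A * exp(-Ea/(R*T2)) = 335101.7090 * exp(-60779.1010/(8.314*313.8170)) = 2.5596e-05 1/s
k2/k1 = 2.5596e-05 / 8.9025e-06 = 2.8751


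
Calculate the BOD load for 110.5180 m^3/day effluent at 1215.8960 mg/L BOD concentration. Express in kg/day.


Formula: BOD_load = volume * conc / 1000
Substituting: BOD_load = 110.5180 * 1215.8960 / 1000
Result: 134.3784 kg/day


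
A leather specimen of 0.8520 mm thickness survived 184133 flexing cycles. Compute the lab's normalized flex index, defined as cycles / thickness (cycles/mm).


Formula: Index = cycles / thickness
Substituting: Index = 184133 / 0.8520
Result: 216118.5446 cycles/mm


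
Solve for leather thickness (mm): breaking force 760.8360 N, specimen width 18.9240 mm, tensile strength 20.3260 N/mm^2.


Formula: t = F / (TS * w)
Substituting: t = 760.8360 / (20.3260 * 18.9240)
Result: 1.9780 mm


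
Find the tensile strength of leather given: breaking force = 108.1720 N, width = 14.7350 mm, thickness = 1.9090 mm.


Formula: TS = force / (width * thickness)
Substituting: TS = 108.1720 / (14.7350 * 1.9090)
Result: 3.8456 N/mm^2


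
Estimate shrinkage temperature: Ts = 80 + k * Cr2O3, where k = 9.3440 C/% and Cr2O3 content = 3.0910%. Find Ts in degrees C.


Formula: Ts = 80 + k * Cr2O3
Substituting: Ts = 80 + 9.3440 * 3.0910
Result: 108.8823 C


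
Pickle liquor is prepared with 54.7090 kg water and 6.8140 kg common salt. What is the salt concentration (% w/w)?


Formula: Conc = salt / (water + salt) * 100
Substituting: Conc = 6.8140 / (54.7090 + 6.8140) * 100
Result: 11.0755 %


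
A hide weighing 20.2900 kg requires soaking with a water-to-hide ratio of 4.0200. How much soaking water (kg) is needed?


Formula: Water = hide_weight * ratio
Substituting: Water = 20.2900 * 4.0200
Result: 81.5658 kg


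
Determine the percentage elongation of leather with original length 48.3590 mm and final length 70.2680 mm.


Formula: Elongation = (Lf - L0) / L0 * 100
Substituting: Elongation = (70.2680 - 48.3590) / 48.3590 * 100
Result: 45.3049 %


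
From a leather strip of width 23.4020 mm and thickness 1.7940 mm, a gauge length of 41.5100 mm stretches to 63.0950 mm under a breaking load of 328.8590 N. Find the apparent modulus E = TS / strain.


TS = F / (w * t) = 328.8590 / (23.4020 * 1.7940) = 7.8331 N/mm^2
strain = (Lf - L0) / L0 = (63.0950 - 41.5100) / 41.5100 = 0.5200
E = TS / strain = 7.8331 / 0.5200 = 15.0638 N/mm^2


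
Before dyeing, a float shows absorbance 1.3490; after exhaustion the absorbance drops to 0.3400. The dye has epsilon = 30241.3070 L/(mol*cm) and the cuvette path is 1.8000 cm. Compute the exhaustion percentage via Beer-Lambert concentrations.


c_initial = A_i / (epsilon * l) = 1.3490 / (30241.3070 * 1.8000) = 2.4782e-05 mol/L
c_final = A_f / (epsilon * l) = 0.3400 / (30241.3070 * 1.8000) = 6.2461e-06 mol/L
Exhaustion = (c_initial - c_final) / c_initial * 100 = (2.4782e-05 - 6.2461e-06) / 2.4782e-05 * 100 = 74.7961 %


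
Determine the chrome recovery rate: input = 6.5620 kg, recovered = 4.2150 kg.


Formula: Recovery = recovered / input * 100
Substituting: Recovery = 4.2150 / 6.5620 * 100
Result: 64.2335 %


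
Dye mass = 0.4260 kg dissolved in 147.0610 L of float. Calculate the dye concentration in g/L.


Formula: Conc = dye_mass(kg) / volume(L) * 1000
Substituting: Conc = 0.4260 / 147.0610 * 1000
Result: 2.8968 g/L


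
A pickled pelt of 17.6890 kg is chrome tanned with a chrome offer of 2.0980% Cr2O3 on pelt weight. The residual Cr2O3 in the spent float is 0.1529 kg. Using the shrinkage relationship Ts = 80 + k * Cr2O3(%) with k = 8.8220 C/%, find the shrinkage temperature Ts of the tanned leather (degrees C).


Offered = pelt * offer_pct / 100 = 17.6890 * 2.0980 / 100 = 0.3711 kg
Uptake = offered - residual = 0.3711 - 0.1529 = 0.2182 kg
Cr2O3% on pelt = uptake / pelt * 100 = 0.2182 / 17.6890 * 100 = 1.2336 %
Ts = 80 + k * Cr2O3% = 80 + 8.8220 * 1.2336 = 90.8830 C


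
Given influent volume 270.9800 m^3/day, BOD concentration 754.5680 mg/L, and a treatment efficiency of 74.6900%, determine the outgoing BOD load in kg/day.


Load_in = volume * conc / 1000 = 270.9800 * 754.5680 / 1000 = 204.4728 kg/day
Removed = Load_in * eff / 100 = 204.4728 * 74.6900 / 100 = 152.7208 kg/day
Load_out = Load_in - Removed = 204.4728 - 152.7208 = 51.7521 kg/day


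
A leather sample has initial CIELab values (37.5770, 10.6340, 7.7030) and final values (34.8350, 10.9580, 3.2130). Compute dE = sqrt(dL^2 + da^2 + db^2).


dL = -2.7420, da = 0.3240, db = -4.4900
dE = sqrt((-2.7420)^2 + 0.3240^2 + (-4.4900)^2) = 5.2710


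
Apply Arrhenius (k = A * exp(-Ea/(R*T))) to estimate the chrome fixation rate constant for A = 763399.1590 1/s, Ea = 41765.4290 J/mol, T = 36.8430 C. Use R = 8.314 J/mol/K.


T_K = T_C + 273.15 = 36.8430 + 273.15 = 309.9930 K
exponent = -Ea / (R * T_K) = -41765.4290 / (8.314 * 309.9930) = -16.2052
k = A * exp(exponent) = 763399.1590 * exp(-16.2052) = 0.0699701 1/s


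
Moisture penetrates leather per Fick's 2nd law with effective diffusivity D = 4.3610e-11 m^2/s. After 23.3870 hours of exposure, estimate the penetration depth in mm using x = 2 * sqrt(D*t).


t = 23.3870 hr * 3600 = 84193.2000 s
D * t = 4.3610e-11 * 84193.2000 = 3.6717e-06
x = 2 * sqrt(D*t) = 2 * sqrt(3.6717e-06) = 0.00383232 m = 3.8323 mm


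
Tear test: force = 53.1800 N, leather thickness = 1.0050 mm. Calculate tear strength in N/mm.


Formula: Tear strength = force / thickness
Substituting: Tear strength = 53.1800 / 1.0050
Result: 52.9154 N/mm


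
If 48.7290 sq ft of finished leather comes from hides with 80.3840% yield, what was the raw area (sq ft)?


Formula: raw = finished * 100 / yield
Substituting: raw = 48.7290 * 100 / 80.3840
Result: 60.6203 sq ft


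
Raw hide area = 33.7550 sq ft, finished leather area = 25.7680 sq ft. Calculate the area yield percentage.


Formula: Yield = finished / raw * 100
Substituting: Yield = 25.7680 / 33.7550 * 100
Result: 76.3383 %


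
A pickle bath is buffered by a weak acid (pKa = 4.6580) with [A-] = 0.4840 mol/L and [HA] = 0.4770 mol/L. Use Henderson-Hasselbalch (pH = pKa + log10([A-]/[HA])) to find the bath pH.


ratio = [A-] / [HA] = 0.4840 / 0.4770 = 1.0147
log10(ratio) = 0.00632698
pH = pKa + log10(ratio) = 4.6580 + 0.00632698 = 4.6643


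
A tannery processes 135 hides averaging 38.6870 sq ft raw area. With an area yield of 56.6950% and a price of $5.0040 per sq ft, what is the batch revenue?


Raw_total = N * avg_area = 135 * 38.6870 = 5222.7450 sq ft
Finished = Raw_total * yield / 100 = 5222.7450 * 56.6950 / 100 = 2961.0353 sq ft
Value = Finished * price = 2961.0353 * 5.0040 = 14817.0205 $


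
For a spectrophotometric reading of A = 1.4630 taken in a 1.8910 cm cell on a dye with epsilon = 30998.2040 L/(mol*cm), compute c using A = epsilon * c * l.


Formula: c = A / (epsilon * l)
Substituting: c = 1.4630 / (30998.2040 * 1.8910)
Result: 2.4958e-05 mol/L


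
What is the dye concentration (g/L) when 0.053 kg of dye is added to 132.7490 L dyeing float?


Formula: Conc = dye_mass(kg) / volume(L) * 1000
Substituting: Conc = 0.053 / 132.7490 * 1000
Result: 0.3992 g/L


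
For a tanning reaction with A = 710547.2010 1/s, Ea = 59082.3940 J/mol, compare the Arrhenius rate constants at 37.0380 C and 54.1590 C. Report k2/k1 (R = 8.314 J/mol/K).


T1 = 37.0380 + 273.15 = 310.1880 K; T2 = 54.1590 + 273.15 = 327.3090 K
k1 = A * exp(-Ea/(R*T1)) = 710547.2010 * exp(-59082.3940/(8.314*310.1880)) = 7.9791e-05 1/s
k2 = A * exp(-Ea/(R*T2)) = 710547.2010 * exp(-59082.3940/(8.314*327.3090)) = 2.6449e-04 1/s
k2/k1 = 2.6449e-04 / 7.9791e-05 = 3.3147


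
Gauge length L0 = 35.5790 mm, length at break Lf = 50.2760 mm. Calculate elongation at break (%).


Formula: Elongation = (Lf - L0) / L0 * 100
Substituting: Elongation = (50.2760 - 35.5790) / 35.5790 * 100
Result: 41.3081 %


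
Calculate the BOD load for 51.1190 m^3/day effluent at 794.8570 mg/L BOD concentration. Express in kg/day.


Formula: BOD_load = volume * conc / 1000
Substituting: BOD_load = 51.1190 * 794.8570 / 1000
Result: 40.6323 kg/day


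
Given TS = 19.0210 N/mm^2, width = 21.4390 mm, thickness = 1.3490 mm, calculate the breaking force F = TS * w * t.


Formula: F = TS * w * t
Substituting: F = 19.0210 * 21.4390 * 1.3490
Result: 550.1104 N


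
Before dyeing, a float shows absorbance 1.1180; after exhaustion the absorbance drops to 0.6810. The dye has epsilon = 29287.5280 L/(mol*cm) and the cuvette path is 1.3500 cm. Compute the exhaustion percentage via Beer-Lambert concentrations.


c_initial = A_i / (epsilon * l) = 1.1180 / (29287.5280 * 1.3500) = 2.8276e-05 mol/L
c_final = A_f / (epsilon * l) = 0.6810 / (29287.5280 * 1.3500) = 1.7224e-05 mol/L
Exhaustion = (c_initial - c_final) / c_initial * 100 = (2.8276e-05 - 1.7224e-05) / 2.8276e-05 * 100 = 39.0877 %


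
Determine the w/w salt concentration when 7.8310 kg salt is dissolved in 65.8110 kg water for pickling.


Formula: Conc = salt / (water + salt) * 100
Substituting: Conc = 7.8310 / (65.8110 + 7.8310) * 100
Result: 10.6339 %


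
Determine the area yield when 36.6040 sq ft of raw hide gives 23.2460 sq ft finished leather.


Formula: Yield = finished / raw * 100
Substituting: Yield = 23.2460 / 36.6040 * 100
Result: 63.5067 %


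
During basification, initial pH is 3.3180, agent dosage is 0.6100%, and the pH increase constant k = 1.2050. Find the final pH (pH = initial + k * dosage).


Formula: pH_final = pH_initial + k * base_pct
Substituting: pH_final = 3.3180 + 1.2050 * 0.6100
Result: 4.0530


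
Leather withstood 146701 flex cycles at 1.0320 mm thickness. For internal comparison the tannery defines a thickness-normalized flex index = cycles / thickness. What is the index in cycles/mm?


Formula: Index = cycles / thickness
Substituting: Index = 146701 / 1.0320
Result: 142152.1318 cycles/mm


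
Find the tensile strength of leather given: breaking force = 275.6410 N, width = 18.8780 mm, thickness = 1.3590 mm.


Formula: TS = force / (width * thickness)
Substituting: TS = 275.6410 / (18.8780 * 1.3590)
Result: 10.7441 N/mm^2


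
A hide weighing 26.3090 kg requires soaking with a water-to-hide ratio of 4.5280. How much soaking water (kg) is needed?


Formula: Water = hide_weight * ratio
Substituting: Water = 26.3090 * 4.5280
Result: 119.1272 kg


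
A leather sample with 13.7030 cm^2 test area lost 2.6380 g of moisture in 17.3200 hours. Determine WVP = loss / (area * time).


Formula: WVP = loss / (area * time)
Substituting: WVP = 2.6380 / (13.7030 * 17.3200)
Result: 0.011115 g/(cm^2*hr)


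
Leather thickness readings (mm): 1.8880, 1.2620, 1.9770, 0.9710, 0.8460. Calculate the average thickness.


Formula: Average = sum / n
Substituting: Average = 6.9440 / 5
Result: 1.3888 mm


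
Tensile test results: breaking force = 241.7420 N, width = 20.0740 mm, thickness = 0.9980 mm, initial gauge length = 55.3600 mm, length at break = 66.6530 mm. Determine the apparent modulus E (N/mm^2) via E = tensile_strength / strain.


TS = F / (w * t) = 241.7420 / (20.0740 * 0.9980) = 12.0667 N/mm^2
strain = (Lf - L0) / L0 = (66.6530 - 55.3600) / 55.3600 = 0.2040
E = TS / strain = 12.0667 / 0.2040 = 59.1527 N/mm^2
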